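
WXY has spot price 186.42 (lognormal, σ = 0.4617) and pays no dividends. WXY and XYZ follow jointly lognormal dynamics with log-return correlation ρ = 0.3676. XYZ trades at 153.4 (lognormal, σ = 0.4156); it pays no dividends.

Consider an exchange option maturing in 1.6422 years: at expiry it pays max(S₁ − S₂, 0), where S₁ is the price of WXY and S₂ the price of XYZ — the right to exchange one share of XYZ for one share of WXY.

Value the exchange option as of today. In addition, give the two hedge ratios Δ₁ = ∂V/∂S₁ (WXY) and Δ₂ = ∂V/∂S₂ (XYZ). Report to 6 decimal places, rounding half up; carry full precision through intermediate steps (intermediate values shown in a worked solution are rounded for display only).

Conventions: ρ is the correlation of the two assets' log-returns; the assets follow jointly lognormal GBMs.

exchange price = 60.689832
Δ1 = 0.733850
Δ2 = -0.496183

σ_eff = √(σ₁² + σ₂² − 2ρσ₁σ₂) = √(0.4617² + 0.4156² − 2·0.3676·0.4617·0.4156) = 0.494791
d₁ = (ln(S₁/S₂) + (q₂ − q₁ + σ_eff²/2)T) / (σ_eff√T) = (ln(186.42/153.4) + (0.0 − 0.0 + 0.122409)·1.6422) / 0.634067 = 0.624498
d₂ = d₁ − σ_eff√T = 0.624498 − 0.634067 = -0.009568
N(d₁) = 0.733850,  N(d₂) = 0.496183
V = S₁·e^{−q₁T}·N(d₁) − S₂·e^{−q₂T}·N(d₂) = 136.804283 − 76.114451 = 60.689832
Key observation: no risk-free rate is needed — with the second asset as numeraire the exchange option is a call on the ratio S₁/S₂, and r cancels out of the value.
Δ₁ = e^{−q₁T}·N(d₁) = 0.733850;  Δ₂ = −e^{−q₂T}·N(d₂) = -0.496183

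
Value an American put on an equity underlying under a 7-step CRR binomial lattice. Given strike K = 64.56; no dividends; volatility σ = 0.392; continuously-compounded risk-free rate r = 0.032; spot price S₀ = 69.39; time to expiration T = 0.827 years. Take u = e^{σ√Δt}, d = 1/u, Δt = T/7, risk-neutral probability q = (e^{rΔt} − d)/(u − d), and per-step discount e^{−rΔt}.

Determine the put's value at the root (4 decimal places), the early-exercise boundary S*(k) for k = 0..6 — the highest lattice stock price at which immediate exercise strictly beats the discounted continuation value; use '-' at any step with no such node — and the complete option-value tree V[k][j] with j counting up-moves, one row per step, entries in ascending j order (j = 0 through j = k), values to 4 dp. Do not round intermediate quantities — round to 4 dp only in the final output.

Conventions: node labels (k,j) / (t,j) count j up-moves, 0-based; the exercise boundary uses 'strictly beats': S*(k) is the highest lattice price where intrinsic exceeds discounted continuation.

params: Δt=0.11814 u=1.14424 d=0.87394 q=0.48038 e^(-rΔt)=0.99623
t_7 payoffs: 37.5400 29.1833 18.2421 3.9170 0.0000 0.0000 0.0000 0.0000
t_6: node(6,0) S=30.9173 payoff=33.6427 vs cont=33.3991 → 33.6427 [stop]  node(6,1) S=40.4793 payoff=24.0807 vs cont=23.8371 → 24.0807 [stop]  node(6,2) S=52.9987 payoff=11.5613 vs cont=11.3177 → 11.5613 [stop]  node(6,3) S=69.3900 payoff=0.0000 vs cont=2.0277 → 2.0277 [wait]  node(6,4) S=90.8508 payoff=0.0000 vs cont=0.0000 → 0.0000 [wait]  node(6,5) S=118.9489 payoff=0.0000 vs cont=0.0000 → 0.0000 [wait]  node(6,6) S=155.7372 payoff=0.0000 vs cont=0.0000 → 0.0000 [wait]  ⇒ S*(6)=52.9987
t_5: node(5,0) S=35.3767 payoff=29.1833 vs cont=28.9397 → 29.1833 [stop]  node(5,1) S=46.3179 payoff=18.2421 vs cont=17.9985 → 18.2421 [stop]  node(5,2) S=60.6430 payoff=3.9170 vs cont=6.9552 → 6.9552 [wait]  node(5,3) S=79.3986 payoff=0.0000 vs cont=1.0496 → 1.0496 [wait]  node(5,4) S=103.9548 payoff=0.0000 vs cont=0.0000 → 0.0000 [wait]  node(5,5) S=136.1058 payoff=0.0000 vs cont=0.0000 → 0.0000 [wait]  ⇒ S*(5)=46.3179
t_4: node(4,0) S=40.4793 payoff=24.0807 vs cont=23.8371 → 24.0807 [stop]  node(4,1) S=52.9987 payoff=11.5613 vs cont=12.7717 → 12.7717 [wait]  node(4,2) S=69.3900 payoff=0.0000 vs cont=4.1027 → 4.1027 [wait]  node(4,3) S=90.8508 payoff=0.0000 vs cont=0.5434 → 0.5434 [wait]  node(4,4) S=118.9489 payoff=0.0000 vs cont=0.0000 → 0.0000 [wait]  ⇒ S*(4)=40.4793
t_3: node(3,0) S=46.3179 payoff=18.2421 vs cont=18.5777 → 18.5777 [wait]  node(3,1) S=60.6430 payoff=3.9170 vs cont=8.5748 → 8.5748 [wait]  node(3,2) S=79.3986 payoff=0.0000 vs cont=2.3839 → 2.3839 [wait]  node(3,3) S=103.9548 payoff=0.0000 vs cont=0.2813 → 0.2813 [wait]  ⇒ S*(3)=-
t_2: node(2,0) S=52.9987 payoff=11.5613 vs cont=13.7206 → 13.7206 [wait]  node(2,1) S=69.3900 payoff=0.0000 vs cont=5.5797 → 5.5797 [wait]  node(2,2) S=90.8508 payoff=0.0000 vs cont=1.3686 → 1.3686 [wait]  ⇒ S*(2)=-
t_1: node(1,0) S=60.6430 payoff=3.9170 vs cont=9.7728 → 9.7728 [wait]  node(1,1) S=79.3986 payoff=0.0000 vs cont=3.5434 → 3.5434 [wait]  ⇒ S*(1)=-
t_0: node(0,0) S=69.3900 payoff=0.0000 vs cont=6.7547 → 6.7547 [wait]  ⇒ S*(0)=-

price = 6.7547
boundary = - - - - 40.4793 46.3179 52.9987
tree:
6.7547
9.7728 3.5434
13.7206 5.5797 1.3686
18.5777 8.5748 2.3839 0.2813
24.0807 12.7717 4.1027 0.5434 0.0000
29.1833 18.2421 6.9552 1.0496 0.0000 0.0000
33.6427 24.0807 11.5613 2.0277 0.0000 0.0000 0.0000
37.5400 29.1833 18.2421 3.9170 0.0000 0.0000 0.0000 0.0000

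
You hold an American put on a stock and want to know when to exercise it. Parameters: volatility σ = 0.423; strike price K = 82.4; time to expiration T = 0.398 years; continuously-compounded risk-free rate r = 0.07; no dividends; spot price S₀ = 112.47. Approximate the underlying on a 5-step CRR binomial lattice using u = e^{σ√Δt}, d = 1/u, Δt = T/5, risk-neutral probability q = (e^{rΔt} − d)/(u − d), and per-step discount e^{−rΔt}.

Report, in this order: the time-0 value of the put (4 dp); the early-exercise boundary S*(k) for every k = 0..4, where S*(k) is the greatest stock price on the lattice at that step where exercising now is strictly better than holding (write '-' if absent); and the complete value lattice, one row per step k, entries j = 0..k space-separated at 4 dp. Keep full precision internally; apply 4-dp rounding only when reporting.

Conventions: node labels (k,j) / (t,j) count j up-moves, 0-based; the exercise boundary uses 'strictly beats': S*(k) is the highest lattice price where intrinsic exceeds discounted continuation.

price = 1.2892
boundary = - - - - 69.7777
tree:
1.2892
2.3230 0.2430
4.1421 0.4826 0.0000
7.2908 0.9582 0.0000 0.0000
12.6223 1.9025 0.0000 0.0000 0.0000
20.4721 3.7775 0.0000 0.0000 0.0000 0.0000

params: Δt=0.07960 u=1.12676 d=0.88750 q=0.49355 e^(-rΔt)=0.99444
t_5 payoffs: 20.4721 3.7775 0.0000 0.0000 0.0000 0.0000
t_4: node(4,0) S=69.7777 payoff=12.6223 vs cont=12.1644 → 12.6223 [stop]  node(4,1) S=88.5884 payoff=0.0000 vs cont=1.9025 → 1.9025 [wait]  node(4,2) S=112.4700 payoff=0.0000 vs cont=0.0000 → 0.0000 [wait]  node(4,3) S=142.7896 payoff=0.0000 vs cont=0.0000 → 0.0000 [wait]  node(4,4) S=181.2828 payoff=0.0000 vs cont=0.0000 → 0.0000 [wait]  ⇒ S*(4)=69.7777
t_3: node(3,0) S=78.6225 payoff=3.7775 vs cont=7.2908 → 7.2908 [wait]  node(3,1) S=99.8175 payoff=0.0000 vs cont=0.9582 → 0.9582 [wait]  node(3,2) S=126.7263 payoff=0.0000 vs cont=0.0000 → 0.0000 [wait]  node(3,3) S=160.8891 payoff=0.0000 vs cont=0.0000 → 0.0000 [wait]  ⇒ S*(3)=-
t_2: node(2,0) S=88.5884 payoff=0.0000 vs cont=4.1421 → 4.1421 [wait]  node(2,1) S=112.4700 payoff=0.0000 vs cont=0.4826 → 0.4826 [wait]  node(2,2) S=142.7896 payoff=0.0000 vs cont=0.0000 → 0.0000 [wait]  ⇒ S*(2)=-
t_1: node(1,0) S=99.8175 payoff=0.0000 vs cont=2.3230 → 2.3230 [wait]  node(1,1) S=126.7263 payoff=0.0000 vs cont=0.2430 → 0.2430 [wait]  ⇒ S*(1)=-
t_0: node(0,0) S=112.4700 payoff=0.0000 vs cont=1.2892 → 1.2892 [wait]  ⇒ S*(0)=-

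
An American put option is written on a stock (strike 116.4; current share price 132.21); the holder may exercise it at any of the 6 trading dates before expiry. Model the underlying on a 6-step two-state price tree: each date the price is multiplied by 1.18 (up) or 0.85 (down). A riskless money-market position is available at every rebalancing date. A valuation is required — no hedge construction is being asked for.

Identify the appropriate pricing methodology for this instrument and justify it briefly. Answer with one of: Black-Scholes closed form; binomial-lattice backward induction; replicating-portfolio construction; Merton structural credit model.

Key observation: an American put (K = 116.4, S₀ = 132.21) on a 6-date tree has no closed form — the optimal stopping decision is embedded and must be resolved recursively from expiry.

framework: binomial-lattice backward induction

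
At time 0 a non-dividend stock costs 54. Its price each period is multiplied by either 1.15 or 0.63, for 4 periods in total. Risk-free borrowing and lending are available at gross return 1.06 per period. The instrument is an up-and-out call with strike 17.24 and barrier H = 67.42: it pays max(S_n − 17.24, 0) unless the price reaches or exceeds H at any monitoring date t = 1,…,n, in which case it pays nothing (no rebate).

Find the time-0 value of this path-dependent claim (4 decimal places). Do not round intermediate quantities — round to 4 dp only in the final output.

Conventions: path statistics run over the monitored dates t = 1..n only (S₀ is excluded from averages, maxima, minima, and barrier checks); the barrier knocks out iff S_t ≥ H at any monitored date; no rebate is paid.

price = 6.2497

Under the martingale measure an up-move has probability p* = 0.8269; value the claim as the probability-weighted average of per-path payoffs, discounted 4 periods at R = 1.06.
Enumerate all 2^4 = 16 price paths (U = up ×1.15, D = down ×0.63); each path with k up-moves has probability p*^k·(1−p*)^(4−k).
DDDD: M=34.0200, payoff=0.0000, prob=0.000897
UDDD: M=62.1000, payoff=0.0000, prob=0.004287
DUDD: M=39.1230, payoff=0.0000, prob=0.004287
UUDD: M=71.4150, payoff=0.0000, prob=0.020484
DDUD: M=34.0200, payoff=0.0000, prob=0.004287
UDUD: M=62.1000, payoff=11.1046, prob=0.020484
DUUD: M=44.9915, payoff=11.1046, prob=0.020484
UUUD: M=82.1273, payoff=0.0000, prob=0.097867
DDDU: M=34.0200, payoff=0.0000, prob=0.004287
UDDU: M=62.1000, payoff=11.1046, prob=0.020484
DUDU: M=39.1230, payoff=11.1046, prob=0.020484
UUDU: M=71.4150, payoff=0.0000, prob=0.097867
DDUU: M=34.0200, payoff=11.1046, prob=0.020484
UDUU: M=62.1000, payoff=34.5002, prob=0.097867
DUUU: M=51.7402, payoff=34.5002, prob=0.097867
UUUU: M=94.4463, payoff=0.0000, prob=0.467585
Price = Σ prob·payoff / R^4 = 7.890146 / 1.262477 = 6.2497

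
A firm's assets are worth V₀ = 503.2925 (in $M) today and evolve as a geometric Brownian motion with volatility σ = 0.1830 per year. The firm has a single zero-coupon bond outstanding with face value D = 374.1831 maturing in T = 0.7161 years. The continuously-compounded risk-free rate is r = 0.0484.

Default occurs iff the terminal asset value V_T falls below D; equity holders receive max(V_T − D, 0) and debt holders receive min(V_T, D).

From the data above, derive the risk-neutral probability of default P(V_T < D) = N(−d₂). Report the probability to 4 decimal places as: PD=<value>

Equity is a call on the firm's assets struck at D = 374.1831:
d₁ = [ln(V₀/D) + (r + σ²/2)T] / (σ√T)
   = [ln(503.2925/374.1831) + (0.0484 + 0.5·0.1830²)·0.7161] / (0.1830·√0.7161)
   = [0.296426 + 0.046650] / 0.154860 = 2.215403
d₂ = d₁ − σ√T = 2.215403 − 0.154860 = 2.060543
risk-neutral PD = N(−d₂) = N(-2.060543) = 0.019673

PD=0.0197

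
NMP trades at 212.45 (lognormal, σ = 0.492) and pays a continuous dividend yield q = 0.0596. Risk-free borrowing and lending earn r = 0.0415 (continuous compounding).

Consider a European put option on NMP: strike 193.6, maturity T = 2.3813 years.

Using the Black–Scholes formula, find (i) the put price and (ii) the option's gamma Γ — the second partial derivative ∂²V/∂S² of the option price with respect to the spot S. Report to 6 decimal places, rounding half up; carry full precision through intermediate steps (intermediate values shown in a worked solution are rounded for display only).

σ√T = 0.492·√2.3813 = 0.759228
d₁ = (ln(S/K) + (r−q+σ²/2)T) / (σ√T) = (ln(212.45/193.6) + (0.0415−0.0596+0.492²/2)·2.3813) / 0.759228 = (0.092912 + 0.245112) / 0.759228 = 0.445221
d₂ = d₁ − σ√T = 0.445221 − 0.759228 = -0.314007
e^{−rT} = 0.905902
e^{−qT} = 0.867686
N(−d₁) = 0.328080,  N(−d₂) = 0.623242
Put price V = K·e^{−rT}·N(−d₂) − S·e^{−qT}·N(−d₁) = 109.305836 − 60.478207 = 48.827628
φ(d₁) = (1/√(2π))·e^{−d₁²/2} = 0.361299
Γ = e^{−qT}·φ(d₁) / (S·σ·√T) = 0.001944

price = 48.827628
Γ = 0.001944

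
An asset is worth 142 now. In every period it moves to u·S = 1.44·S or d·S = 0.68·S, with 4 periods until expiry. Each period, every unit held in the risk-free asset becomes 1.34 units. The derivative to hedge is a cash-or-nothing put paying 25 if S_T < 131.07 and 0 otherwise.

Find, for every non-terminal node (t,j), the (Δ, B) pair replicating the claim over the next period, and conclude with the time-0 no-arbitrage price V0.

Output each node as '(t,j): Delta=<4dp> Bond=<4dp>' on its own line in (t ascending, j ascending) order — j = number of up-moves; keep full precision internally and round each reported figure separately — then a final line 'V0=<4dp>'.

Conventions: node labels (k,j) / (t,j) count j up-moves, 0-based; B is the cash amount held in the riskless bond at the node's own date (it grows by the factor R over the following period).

(0,0): Delta=-0.0043 Bond=0.6803
(1,0): Delta=-0.0434 Bond=4.6789
(1,1): Delta=-0.0016 Bond=0.3408
(2,0): Delta=-0.3247 Bond=24.7411
(2,1): Delta=-0.0232 Bond=3.4711
(2,2): Delta=0.0000 Bond=0.0000
(3,0): Delta=0.0000 Bond=18.6567
(3,1): Delta=-0.3479 Bond=35.3496
(3,2): Delta=0.0000 Bond=0.0000
(3,3): Delta=0.0000 Bond=0.0000
V0=0.0637

Since d<R<u, set p* = (R−d)/(u−d) = 0.8684; price each node as the discounted p*-expectation of its children.
Expiry values: V(4,0)=25.0000, V(4,1)=25.0000, V(4,2)=0.0000, V(4,3)=0.0000, V(4,4)=0.0000
  t=3,j=0: stock 44.6493 → up 64.2951 (V=25.0000), down 30.3616 (V=25.0000). Price 18.6567; hedge Δ=0.0000, bond B=18.6567.
  t=3,j=1: stock 94.5516 → up 136.1542 (V=0.0000), down 64.2951 (V=25.0000). Price 2.4548; hedge Δ=-0.3479, bond B=35.3496.
  t=3,j=2: stock 200.2268 → up 288.3266 (V=0.0000), down 136.1542 (V=0.0000). Price 0.0000; hedge Δ=0.0000, bond B=0.0000.
  t=3,j=3: stock 424.0097 → up 610.5740 (V=0.0000), down 288.3266 (V=0.0000). Price 0.0000; hedge Δ=0.0000, bond B=0.0000.
  t=2,j=0: stock 65.6608 → up 94.5516 (V=2.4548), down 44.6493 (V=18.6567). Price 3.4229; hedge Δ=-0.3247, bond B=24.7411.
  t=2,j=1: stock 139.0464 → up 200.2268 (V=0.0000), down 94.5516 (V=2.4548). Price 0.2410; hedge Δ=-0.0232, bond B=3.4711.
  t=2,j=2: stock 294.4512 → up 424.0097 (V=0.0000), down 200.2268 (V=0.0000). Price 0.0000; hedge Δ=0.0000, bond B=0.0000.
  t=1,j=0: stock 96.5600 → up 139.0464 (V=0.2410), down 65.6608 (V=3.4229). Price 0.4923; hedge Δ=-0.0434, bond B=4.6789.
  t=1,j=1: stock 204.4800 → up 294.4512 (V=0.0000), down 139.0464 (V=0.2410). Price 0.0237; hedge Δ=-0.0016, bond B=0.3408.
  t=0,j=0: stock 142.0000 → up 204.4800 (V=0.0237), down 96.5600 (V=0.4923). Price 0.0637; hedge Δ=-0.0043, bond B=0.6803.
Sanity check at the root: Δ(0,0)·S0 + B(0,0) reproduces V0 = 0.0637.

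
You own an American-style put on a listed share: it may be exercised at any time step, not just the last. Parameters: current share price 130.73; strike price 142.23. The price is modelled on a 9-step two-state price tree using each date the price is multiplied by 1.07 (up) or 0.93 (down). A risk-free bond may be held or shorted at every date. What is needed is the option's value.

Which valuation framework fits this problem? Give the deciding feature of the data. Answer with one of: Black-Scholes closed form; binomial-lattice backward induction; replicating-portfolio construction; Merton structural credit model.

Key observation: with exercise allowed before expiry on a discrete up/down model (9 steps from spot 130.73), the strike-142.23 put's value must be rolled back through the tree testing early exercise at each node.

framework: binomial-lattice backward induction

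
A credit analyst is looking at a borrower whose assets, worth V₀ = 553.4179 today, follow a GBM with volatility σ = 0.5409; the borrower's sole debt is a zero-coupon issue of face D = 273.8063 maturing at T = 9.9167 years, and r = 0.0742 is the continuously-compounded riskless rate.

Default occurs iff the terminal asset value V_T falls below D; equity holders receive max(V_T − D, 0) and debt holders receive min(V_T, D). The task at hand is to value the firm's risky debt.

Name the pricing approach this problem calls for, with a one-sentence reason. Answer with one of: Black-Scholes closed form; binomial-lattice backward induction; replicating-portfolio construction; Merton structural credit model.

framework: Merton structural credit model

Key observation: the question is about default risk generated by asset-value dynamics against a debt face of 273.8063 — the structural framework prices exactly that.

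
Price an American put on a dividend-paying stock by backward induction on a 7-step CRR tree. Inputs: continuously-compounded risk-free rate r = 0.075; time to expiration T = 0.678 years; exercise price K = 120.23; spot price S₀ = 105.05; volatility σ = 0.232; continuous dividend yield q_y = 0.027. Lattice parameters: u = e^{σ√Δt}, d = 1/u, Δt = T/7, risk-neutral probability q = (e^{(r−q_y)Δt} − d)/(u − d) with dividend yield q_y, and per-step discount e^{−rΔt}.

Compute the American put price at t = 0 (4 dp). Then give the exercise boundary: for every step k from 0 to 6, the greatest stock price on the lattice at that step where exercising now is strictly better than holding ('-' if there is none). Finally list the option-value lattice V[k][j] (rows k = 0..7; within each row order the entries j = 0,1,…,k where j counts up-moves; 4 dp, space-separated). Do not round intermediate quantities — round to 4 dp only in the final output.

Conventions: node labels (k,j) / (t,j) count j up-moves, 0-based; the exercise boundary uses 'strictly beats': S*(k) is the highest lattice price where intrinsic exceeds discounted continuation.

params: Δt=0.09686 u=1.07487 d=0.93034 q=0.51420 e^(-rΔt)=0.99276
t_7 payoffs: 56.8583 47.0134 35.6390 22.4975 7.3146 0.0000 0.0000 0.0000
t_6: node(6,0) S=68.1165 payoff=52.1135 vs cont=51.4212 → 52.1135 [stop]  node(6,1) S=78.6986 payoff=41.5314 vs cont=40.8667 → 41.5314 [stop]  node(6,2) S=90.9246 payoff=29.3054 vs cont=28.6726 → 29.3054 [stop]  node(6,3) S=105.0500 payoff=15.1800 vs cont=14.5841 → 15.1800 [stop]  node(6,4) S=121.3698 payoff=0.0000 vs cont=3.5277 → 3.5277 [wait]  node(6,5) S=140.2249 payoff=0.0000 vs cont=0.0000 → 0.0000 [wait]  node(6,6) S=162.0092 payoff=0.0000 vs cont=0.0000 → 0.0000 [wait]  ⇒ S*(6)=105.0500
t_5: node(5,0) S=73.2166 payoff=47.0134 vs cont=46.3344 → 47.0134 [stop]  node(5,1) S=84.5910 payoff=35.6390 vs cont=34.9897 → 35.6390 [stop]  node(5,2) S=97.7325 payoff=22.4975 vs cont=21.8826 → 22.4975 [stop]  node(5,3) S=112.9154 payoff=7.3146 vs cont=9.1219 → 9.1219 [wait]  node(5,4) S=130.4571 payoff=0.0000 vs cont=1.7014 → 1.7014 [wait]  node(5,5) S=150.7240 payoff=0.0000 vs cont=0.0000 → 0.0000 [wait]  ⇒ S*(5)=97.7325
t_4: node(4,0) S=78.6986 payoff=41.5314 vs cont=40.8667 → 41.5314 [stop]  node(4,1) S=90.9246 payoff=29.3054 vs cont=28.6726 → 29.3054 [stop]  node(4,2) S=105.0500 payoff=15.1800 vs cont=15.5067 → 15.5067 [wait]  node(4,3) S=121.3698 payoff=0.0000 vs cont=5.2679 → 5.2679 [wait]  node(4,4) S=140.2249 payoff=0.0000 vs cont=0.8205 → 0.8205 [wait]  ⇒ S*(4)=90.9246
t_3: node(3,0) S=84.5910 payoff=35.6390 vs cont=34.9897 → 35.6390 [stop]  node(3,1) S=97.7325 payoff=22.4975 vs cont=22.0494 → 22.4975 [stop]  node(3,2) S=112.9154 payoff=7.3146 vs cont=10.1678 → 10.1678 [wait]  node(3,3) S=130.4571 payoff=0.0000 vs cont=2.9595 → 2.9595 [wait]  ⇒ S*(3)=97.7325
t_2: node(2,0) S=90.9246 payoff=29.3054 vs cont=28.6726 → 29.3054 [stop]  node(2,1) S=105.0500 payoff=15.1800 vs cont=16.0406 → 16.0406 [wait]  node(2,2) S=121.3698 payoff=0.0000 vs cont=6.4145 → 6.4145 [wait]  ⇒ S*(2)=90.9246
t_1: node(1,0) S=97.7325 payoff=22.4975 vs cont=22.3219 → 22.4975 [stop]  node(1,1) S=112.9154 payoff=7.3146 vs cont=11.0106 → 11.0106 [wait]  ⇒ S*(1)=97.7325
t_0: node(0,0) S=105.0500 payoff=15.1800 vs cont=16.4709 → 16.4709 [wait]  ⇒ S*(0)=-

price = 16.4709
boundary = - 97.7325 90.9246 97.7325 90.9246 97.7325 105.0500
tree:
16.4709
22.4975 11.0106
29.3054 16.0406 6.4145
35.6390 22.4975 10.1678 2.9595
41.5314 29.3054 15.5067 5.2679 0.8205
47.0134 35.6390 22.4975 9.1219 1.7014 0.0000
52.1135 41.5314 29.3054 15.1800 3.5277 0.0000 0.0000
56.8583 47.0134 35.6390 22.4975 7.3146 0.0000 0.0000 0.0000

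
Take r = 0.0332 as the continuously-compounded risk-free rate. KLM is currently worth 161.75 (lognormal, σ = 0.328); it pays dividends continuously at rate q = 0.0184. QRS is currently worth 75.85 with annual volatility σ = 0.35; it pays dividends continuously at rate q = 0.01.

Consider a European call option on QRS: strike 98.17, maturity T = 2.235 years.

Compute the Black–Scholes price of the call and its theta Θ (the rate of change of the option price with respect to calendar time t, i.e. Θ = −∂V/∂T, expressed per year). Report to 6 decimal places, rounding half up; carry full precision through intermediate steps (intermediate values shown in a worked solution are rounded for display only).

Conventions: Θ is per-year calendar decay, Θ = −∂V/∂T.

σ√T = 0.35·√2.235 = 0.523247
d₁ = (ln(S/K) + (r−q+σ²/2)T) / (σ√T) = (ln(75.85/98.17) + (0.0332−0.01+0.35²/2)·2.235) / 0.523247 = (-0.257943 + 0.188746) / 0.523247 = -0.132246
d₂ = d₁ − σ√T = -0.132246 − 0.523247 = -0.655493
e^{−rT} = 0.928484
e^{−qT} = 0.977898
N(d₁) = 0.447395,  N(d₂) = 0.256075
Call price V = S·e^{−qT}·N(d₁) − K·e^{−rT}·N(d₂) = 33.184875 − 23.341076 = 9.843799
φ(d₁) = (1/√(2π))·e^{−d₁²/2} = 0.395469
Θ = −S·e^{−qT}·φ(d₁)·σ/(2√T) + q·S·e^{−qT}·N(d₁) − r·K·e^{−rT}·N(d₂) = −3.433688 + 0.331849 − 0.774924 = -3.876763

price = 9.843799
Θ = -3.876763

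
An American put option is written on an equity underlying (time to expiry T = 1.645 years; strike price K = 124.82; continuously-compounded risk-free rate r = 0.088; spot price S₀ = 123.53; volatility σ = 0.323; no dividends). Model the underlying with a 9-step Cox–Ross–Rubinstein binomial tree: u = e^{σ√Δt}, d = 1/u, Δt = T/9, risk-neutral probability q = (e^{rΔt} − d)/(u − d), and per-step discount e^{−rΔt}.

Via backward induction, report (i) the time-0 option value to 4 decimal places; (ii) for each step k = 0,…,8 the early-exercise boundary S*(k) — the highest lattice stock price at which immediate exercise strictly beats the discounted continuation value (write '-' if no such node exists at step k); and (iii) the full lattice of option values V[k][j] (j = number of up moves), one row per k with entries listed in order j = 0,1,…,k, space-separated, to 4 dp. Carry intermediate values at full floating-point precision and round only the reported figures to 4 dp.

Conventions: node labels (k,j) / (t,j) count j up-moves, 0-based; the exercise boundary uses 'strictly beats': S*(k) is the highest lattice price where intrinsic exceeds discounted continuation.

price = 14.6057
boundary = - - 93.7192 81.6312 93.7192 81.6312 93.7192 81.6312 93.7192
tree:
14.6057
21.6302 8.6780
31.1008 13.6983 4.3871
43.1888 20.9969 7.4936 1.7016
53.7176 31.1008 12.4702 3.2058 0.3881
62.8884 43.1888 20.0935 5.9325 0.8287 0.0000
70.8763 53.7176 31.1008 10.7185 1.7694 0.0000 0.0000
77.8340 62.8884 43.1888 18.7259 3.7779 0.0000 0.0000 0.0000
83.8943 70.8763 53.7176 31.1008 8.0664 0.0000 0.0000 0.0000 0.0000
89.1729 77.8340 62.8884 43.1888 17.2229 0.0000 0.0000 0.0000 0.0000 0.0000

params: Δt=0.18278 u=1.14808 d=0.87102 q=0.52406 e^(-rΔt)=0.98404
t_9 payoffs: 89.1729 77.8340 62.8884 43.1888 17.2229 0.0000 0.0000 0.0000 0.0000 0.0000
t_8: node(8,0) S=40.9257 payoff=83.8943 vs cont=81.9027 → 83.8943 [stop]  node(8,1) S=53.9437 payoff=70.8763 vs cont=68.8847 → 70.8763 [stop]  node(8,2) S=71.1024 payoff=53.7176 vs cont=51.7260 → 53.7176 [stop]  node(8,3) S=93.7192 payoff=31.1008 vs cont=29.1092 → 31.1008 [stop]  node(8,4) S=123.5300 payoff=1.2900 vs cont=8.0664 → 8.0664 [wait]  node(8,5) S=162.8233 payoff=0.0000 vs cont=0.0000 → 0.0000 [wait]  node(8,6) S=214.6152 payoff=0.0000 vs cont=0.0000 → 0.0000 [wait]  node(8,7) S=282.8814 payoff=0.0000 vs cont=0.0000 → 0.0000 [wait]  node(8,8) S=372.8623 payoff=0.0000 vs cont=0.0000 → 0.0000 [wait]  ⇒ S*(8)=93.7192
t_7: node(7,0) S=46.9860 payoff=77.8340 vs cont=75.8424 → 77.8340 [stop]  node(7,1) S=61.9316 payoff=62.8884 vs cont=60.8968 → 62.8884 [stop]  node(7,2) S=81.6312 payoff=43.1888 vs cont=41.1972 → 43.1888 [stop]  node(7,3) S=107.5971 payoff=17.2229 vs cont=18.7259 → 18.7259 [wait]  node(7,4) S=141.8223 payoff=0.0000 vs cont=3.7779 → 3.7779 [wait]  node(7,5) S=186.9341 payoff=0.0000 vs cont=0.0000 → 0.0000 [wait]  node(7,6) S=246.3953 payoff=0.0000 vs cont=0.0000 → 0.0000 [wait]  node(7,7) S=324.7704 payoff=0.0000 vs cont=0.0000 → 0.0000 [wait]  ⇒ S*(7)=81.6312
t_6: node(6,0) S=53.9437 payoff=70.8763 vs cont=68.8847 → 70.8763 [stop]  node(6,1) S=71.1024 payoff=53.7176 vs cont=51.7260 → 53.7176 [stop]  node(6,2) S=93.7192 payoff=31.1008 vs cont=29.8843 → 31.1008 [stop]  node(6,3) S=123.5300 payoff=1.2900 vs cont=10.7185 → 10.7185 [wait]  node(6,4) S=162.8233 payoff=0.0000 vs cont=1.7694 → 1.7694 [wait]  node(6,5) S=214.6152 payoff=0.0000 vs cont=0.0000 → 0.0000 [wait]  node(6,6) S=282.8814 payoff=0.0000 vs cont=0.0000 → 0.0000 [wait]  ⇒ S*(6)=93.7192
t_5: node(5,0) S=61.9316 payoff=62.8884 vs cont=60.8968 → 62.8884 [stop]  node(5,1) S=81.6312 payoff=43.1888 vs cont=41.1972 → 43.1888 [stop]  node(5,2) S=107.5971 payoff=17.2229 vs cont=20.0935 → 20.0935 [wait]  node(5,3) S=141.8223 payoff=0.0000 vs cont=5.9325 → 5.9325 [wait]  node(5,4) S=186.9341 payoff=0.0000 vs cont=0.8287 → 0.8287 [wait]  node(5,5) S=246.3953 payoff=0.0000 vs cont=0.0000 → 0.0000 [wait]  ⇒ S*(5)=81.6312
t_4: node(4,0) S=71.1024 payoff=53.7176 vs cont=51.7260 → 53.7176 [stop]  node(4,1) S=93.7192 payoff=31.1008 vs cont=30.5896 → 31.1008 [stop]  node(4,2) S=123.5300 payoff=1.2900 vs cont=12.4702 → 12.4702 [wait]  node(4,3) S=162.8233 payoff=0.0000 vs cont=3.2058 → 3.2058 [wait]  node(4,4) S=214.6152 payoff=0.0000 vs cont=0.3881 → 0.3881 [wait]  ⇒ S*(4)=93.7192
t_3: node(3,0) S=81.6312 payoff=43.1888 vs cont=41.1972 → 43.1888 [stop]  node(3,1) S=107.5971 payoff=17.2229 vs cont=20.9969 → 20.9969 [wait]  node(3,2) S=141.8223 payoff=0.0000 vs cont=7.4936 → 7.4936 [wait]  node(3,3) S=186.9341 payoff=0.0000 vs cont=1.7016 → 1.7016 [wait]  ⇒ S*(3)=81.6312
t_2: node(2,0) S=93.7192 payoff=31.1008 vs cont=31.0554 → 31.1008 [stop]  node(2,1) S=123.5300 payoff=1.2900 vs cont=13.6983 → 13.6983 [wait]  node(2,2) S=162.8233 payoff=0.0000 vs cont=4.3871 → 4.3871 [wait]  ⇒ S*(2)=93.7192
t_1: node(1,0) S=107.5971 payoff=17.2229 vs cont=21.6302 → 21.6302 [wait]  node(1,1) S=141.8223 payoff=0.0000 vs cont=8.6780 → 8.6780 [wait]  ⇒ S*(1)=-
t_0: node(0,0) S=123.5300 payoff=1.2900 vs cont=14.6057 → 14.6057 [wait]  ⇒ S*(0)=-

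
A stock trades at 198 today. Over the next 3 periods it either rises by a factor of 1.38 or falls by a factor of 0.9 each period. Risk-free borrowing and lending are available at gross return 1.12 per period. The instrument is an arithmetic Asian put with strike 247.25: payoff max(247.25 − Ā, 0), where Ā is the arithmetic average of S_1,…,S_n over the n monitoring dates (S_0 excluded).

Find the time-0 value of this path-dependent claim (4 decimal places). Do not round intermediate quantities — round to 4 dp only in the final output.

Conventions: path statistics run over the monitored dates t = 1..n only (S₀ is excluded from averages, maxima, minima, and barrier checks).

price = 18.6749

No-arbitrage gives p* = (R−d)/(u−d) = 0.4583: enumerate every path, weight its payoff by its p*-probability, and discount by R^3.
Enumerate all 2^3 = 8 price paths (U = up ×1.38, D = down ×0.9); each path with k up-moves has probability p*^k·(1−p*)^(3−k).
DDD: Ā=160.9740, payoff=86.2760, prob=0.158927
UDD: Ā=246.8268, payoff=0.4232, prob=0.134476
DUD: Ā=215.1468, payoff=32.1032, prob=0.134476
UUD: Ā=329.8918, payoff=0.0000, prob=0.113788
DDU: Ā=186.6348, payoff=60.6152, prob=0.134476
UDU: Ā=286.1734, payoff=0.0000, prob=0.113788
DUU: Ā=254.4934, payoff=0.0000, prob=0.113788
UUU: Ā=390.2232, payoff=0.0000, prob=0.096282
Price = Σ prob·payoff / R^3 = 26.236878 / 1.404928 = 18.6749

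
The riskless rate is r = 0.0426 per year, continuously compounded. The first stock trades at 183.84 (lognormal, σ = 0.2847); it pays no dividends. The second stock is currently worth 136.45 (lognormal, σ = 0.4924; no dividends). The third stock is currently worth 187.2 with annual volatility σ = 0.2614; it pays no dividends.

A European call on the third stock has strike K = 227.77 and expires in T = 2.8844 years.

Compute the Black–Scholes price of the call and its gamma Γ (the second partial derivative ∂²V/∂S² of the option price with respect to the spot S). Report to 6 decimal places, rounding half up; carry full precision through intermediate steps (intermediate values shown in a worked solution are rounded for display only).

σ√T = 0.2614·√2.8844 = 0.443949
d₁ = (ln(S/K) + (r+σ²/2)T) / (σ√T) = (ln(187.2/227.77) + (0.0426+0.2614²/2)·2.8844) / 0.443949 = (-0.196159 + 0.221421) / 0.443949 = 0.056903
d₂ = d₁ − σ√T = 0.056903 − 0.443949 = -0.387046
e^{−rT} = 0.884374
N(d₁) = 0.522689,  N(d₂) = 0.349361
Call price V = S·N(d₁) − K·e^{−rT}·N(d₂) = 97.847351 − 70.373132 = 27.474218
φ(d₁) = (1/√(2π))·e^{−d₁²/2} = 0.398297
Γ = φ(d₁) / (S·σ·√T) = 0.004793

price = 27.474218
Γ = 0.004793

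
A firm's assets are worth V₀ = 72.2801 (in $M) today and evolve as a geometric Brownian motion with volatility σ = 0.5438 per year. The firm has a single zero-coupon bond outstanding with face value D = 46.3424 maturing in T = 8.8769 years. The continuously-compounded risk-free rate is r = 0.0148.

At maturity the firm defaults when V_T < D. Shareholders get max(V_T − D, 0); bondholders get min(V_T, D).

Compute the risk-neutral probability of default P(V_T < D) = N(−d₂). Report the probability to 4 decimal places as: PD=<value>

Work the structural quantities from V₀ = 72.2801 against face 46.3424:
d₁ = [ln(V₀/D) + (r + σ²/2)T] / (σ√T)
   = [ln(72.2801/46.3424) + (0.0148 + 0.5·0.5438²)·8.8769] / (0.5438·√8.8769)
   = [0.444492 + 1.443910] / 1.620205 = 1.165533
d₂ = d₁ − σ√T = 1.165533 − 1.620205 = -0.454672
risk-neutral PD = N(−d₂) = N(0.454672) = 0.675327

PD=0.6753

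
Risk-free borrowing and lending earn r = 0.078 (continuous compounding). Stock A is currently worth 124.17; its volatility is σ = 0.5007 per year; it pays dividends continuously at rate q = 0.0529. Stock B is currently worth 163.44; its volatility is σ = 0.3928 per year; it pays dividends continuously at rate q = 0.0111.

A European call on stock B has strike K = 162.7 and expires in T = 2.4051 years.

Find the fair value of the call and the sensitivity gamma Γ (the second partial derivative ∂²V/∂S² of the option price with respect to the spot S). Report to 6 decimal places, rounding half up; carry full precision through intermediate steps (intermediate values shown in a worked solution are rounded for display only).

σ√T = 0.3928·√2.4051 = 0.609169
d₁ = (ln(S/K) + (r−q+σ²/2)T) / (σ√T) = (ln(163.44/162.7) + (0.078−0.0111+0.3928²/2)·2.4051) / 0.609169 = (0.004538 + 0.346445) / 0.609169 = 0.576166
d₂ = d₁ − σ√T = 0.576166 − 0.609169 = -0.033003
e^{−rT} = 0.828948
e^{−qT} = 0.973657
N(d₁) = 0.717749,  N(d₂) = 0.486836
Call price V = S·e^{−qT}·N(d₁) − K·e^{−rT}·N(d₂) = 114.218512 − 65.659500 = 48.559012
φ(d₁) = (1/√(2π))·e^{−d₁²/2} = 0.337928
Γ = e^{−qT}·φ(d₁) / (S·σ·√T) = 0.003305

price = 48.559012
Γ = 0.003305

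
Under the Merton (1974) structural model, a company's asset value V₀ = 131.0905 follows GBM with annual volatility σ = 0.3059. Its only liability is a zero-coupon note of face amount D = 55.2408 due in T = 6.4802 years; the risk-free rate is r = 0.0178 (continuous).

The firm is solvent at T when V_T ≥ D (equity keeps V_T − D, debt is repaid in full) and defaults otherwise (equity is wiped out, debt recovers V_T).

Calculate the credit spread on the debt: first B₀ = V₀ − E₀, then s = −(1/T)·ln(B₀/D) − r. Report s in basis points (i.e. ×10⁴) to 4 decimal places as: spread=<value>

Apply the equity-as-call identities (strike 55.2408, horizon 6.4802 years):
d₁ = [ln(V₀/D) + (r + σ²/2)T] / (σ√T)
   = [ln(131.0905/55.2408) + (0.0178 + 0.5·0.3059²)·6.4802] / (0.3059·√6.4802)
   = [0.864186 + 0.418539] / 0.778706 = 1.647252
d₂ = d₁ − σ√T = 1.647252 − 0.778706 = 0.868546
N(d₁) = 0.950247,  N(d₂) = 0.807452,  e^(−rT) = 0.891056
E₀ = V₀·N(d₁) − D·e^(−rT)·N(d₂)
   = 131.0905·0.950247 − 55.2408·0.891056·0.807452 = 84.823387
B₀ = V₀ − E₀ = 131.0905 − 84.823387 = 46.267113
spread = −(1/T)·ln(B₀/D) − r = −(1/6.4802)·ln(46.267113/55.2408) − 0.0178 = 0.00955570
in basis points: 0.00955570 × 10⁴ = 95.5570 bp

spread=95.5570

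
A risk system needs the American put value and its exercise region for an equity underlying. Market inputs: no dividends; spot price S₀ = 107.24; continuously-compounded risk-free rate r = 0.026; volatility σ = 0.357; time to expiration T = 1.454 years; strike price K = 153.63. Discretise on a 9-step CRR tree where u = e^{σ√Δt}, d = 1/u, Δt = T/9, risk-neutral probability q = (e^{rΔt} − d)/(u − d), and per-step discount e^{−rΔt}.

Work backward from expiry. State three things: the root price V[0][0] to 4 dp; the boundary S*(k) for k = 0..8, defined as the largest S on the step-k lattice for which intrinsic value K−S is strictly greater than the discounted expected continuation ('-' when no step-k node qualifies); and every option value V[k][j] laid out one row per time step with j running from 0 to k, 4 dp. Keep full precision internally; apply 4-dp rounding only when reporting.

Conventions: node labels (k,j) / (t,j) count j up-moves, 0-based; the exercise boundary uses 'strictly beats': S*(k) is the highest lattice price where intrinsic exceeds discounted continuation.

Δt=0.16156  u=1.15430  d=0.86633  q=0.47881  discount=0.99581
step 9 (expiry): payoffs max(K−S,0) = 124.1522 114.3537 101.2981 83.9027 60.7251 29.8431 0.0000 0.0000 0.0000 0.0000
step 8: (k=8,j=0): S=34.0262, K−S=119.6038, hold=118.9599 ⇒ V=119.6038 exercise | (k=8,j=1): S=45.3366, K−S=108.2934, hold=107.6495 ⇒ V=108.2934 exercise | (k=8,j=2): S=60.4067, K−S=93.2233, hold=92.5794 ⇒ V=93.2233 exercise | (k=8,j=3): S=80.4861, K−S=73.1439, hold=72.5000 ⇒ V=73.1439 exercise | (k=8,j=4): S=107.2400, K−S=46.3900, hold=45.7460 ⇒ V=46.3900 exercise | (k=8,j=5): S=142.8870, K−S=10.7430, hold=15.4889 ⇒ V=15.4889 continue | (k=8,j=6): S=190.3833, K−S=0.0000, hold=0.0000 ⇒ V=0.0000 continue | (k=8,j=7): S=253.6675, K−S=0.0000, hold=0.0000 ⇒ V=0.0000 continue | (k=8,j=8): S=337.9876, K−S=0.0000, hold=0.0000 ⇒ V=0.0000 continue  boundary S*=107.2400
step 7: (k=7,j=0): S=39.2763, K−S=114.3537, hold=113.7097 ⇒ V=114.3537 exercise | (k=7,j=1): S=52.3319, K−S=101.2981, hold=100.6541 ⇒ V=101.2981 exercise | (k=7,j=2): S=69.7273, K−S=83.9027, hold=83.2587 ⇒ V=83.9027 exercise | (k=7,j=3): S=92.9049, K−S=60.7251, hold=60.0811 ⇒ V=60.7251 exercise | (k=7,j=4): S=123.7869, K−S=29.8431, hold=31.4619 ⇒ V=31.4619 continue | (k=7,j=5): S=164.9342, K−S=0.0000, hold=8.0389 ⇒ V=8.0389 continue | (k=7,j=6): S=219.7591, K−S=0.0000, hold=0.0000 ⇒ V=0.0000 continue | (k=7,j=7): S=292.8079, K−S=0.0000, hold=0.0000 ⇒ V=0.0000 continue  boundary S*=92.9049
step 6: (k=6,j=0): S=45.3366, K−S=108.2934, hold=107.6495 ⇒ V=108.2934 exercise | (k=6,j=1): S=60.4067, K−S=93.2233, hold=92.5794 ⇒ V=93.2233 exercise | (k=6,j=2): S=80.4861, K−S=73.1439, hold=72.5000 ⇒ V=73.1439 exercise | (k=6,j=3): S=107.2400, K−S=46.3900, hold=46.5179 ⇒ V=46.5179 continue | (k=6,j=4): S=142.8870, K−S=10.7430, hold=20.1620 ⇒ V=20.1620 continue | (k=6,j=5): S=190.3833, K−S=0.0000, hold=4.1723 ⇒ V=4.1723 continue | (k=6,j=6): S=253.6675, K−S=0.0000, hold=0.0000 ⇒ V=0.0000 continue  boundary S*=80.4861
step 5: (k=5,j=0): S=52.3319, K−S=101.2981, hold=100.6541 ⇒ V=101.2981 exercise | (k=5,j=1): S=69.7273, K−S=83.9027, hold=83.2587 ⇒ V=83.9027 exercise | (k=5,j=2): S=92.9049, K−S=60.7251, hold=60.1421 ⇒ V=60.7251 exercise | (k=5,j=3): S=123.7869, K−S=29.8431, hold=33.7565 ⇒ V=33.7565 continue | (k=5,j=4): S=164.9342, K−S=0.0000, hold=12.4536 ⇒ V=12.4536 continue | (k=5,j=5): S=219.7591, K−S=0.0000, hold=2.1654 ⇒ V=2.1654 continue  boundary S*=92.9049
step 4: (k=4,j=0): S=60.4067, K−S=93.2233, hold=92.5794 ⇒ V=93.2233 exercise | (k=4,j=1): S=80.4861, K−S=73.1439, hold=72.5000 ⇒ V=73.1439 exercise | (k=4,j=2): S=107.2400, K−S=46.3900, hold=47.6119 ⇒ V=47.6119 continue | (k=4,j=3): S=142.8870, K−S=10.7430, hold=23.4578 ⇒ V=23.4578 continue | (k=4,j=4): S=190.3833, K−S=0.0000, hold=7.4960 ⇒ V=7.4960 continue  boundary S*=80.4861
step 3: (k=3,j=0): S=69.7273, K−S=83.9027, hold=83.2587 ⇒ V=83.9027 exercise | (k=3,j=1): S=92.9049, K−S=60.7251, hold=60.6637 ⇒ V=60.7251 exercise | (k=3,j=2): S=123.7869, K−S=29.8431, hold=35.8957 ⇒ V=35.8957 continue | (k=3,j=3): S=164.9342, K−S=0.0000, hold=15.7489 ⇒ V=15.7489 continue  boundary S*=92.9049
step 2: (k=2,j=0): S=80.4861, K−S=73.1439, hold=72.5000 ⇒ V=73.1439 exercise | (k=2,j=1): S=107.2400, K−S=46.3900, hold=48.6319 ⇒ V=48.6319 continue | (k=2,j=2): S=142.8870, K−S=10.7430, hold=26.1393 ⇒ V=26.1393 continue  boundary S*=80.4861
step 1: (k=1,j=0): S=92.9049, K−S=60.7251, hold=61.1500 ⇒ V=61.1500 continue | (k=1,j=1): S=123.7869, K−S=29.8431, hold=37.7036 ⇒ V=37.7036 continue  boundary S*=-
step 0: (k=0,j=0): S=107.2400, K−S=46.3900, hold=49.7145 ⇒ V=49.7145 continue  boundary S*=-

price = 49.7145
boundary = - - 80.4861 92.9049 80.4861 92.9049 80.4861 92.9049 107.2400
tree:
49.7145
61.1500 37.7036
73.1439 48.6319 26.1393
83.9027 60.7251 35.8957 15.7489
93.2233 73.1439 47.6119 23.4578 7.4960
101.2981 83.9027 60.7251 33.7565 12.4536 2.1654
108.2934 93.2233 73.1439 46.5179 20.1620 4.1723 0.0000
114.3537 101.2981 83.9027 60.7251 31.4619 8.0389 0.0000 0.0000
119.6038 108.2934 93.2233 73.1439 46.3900 15.4889 0.0000 0.0000 0.0000
124.1522 114.3537 101.2981 83.9027 60.7251 29.8431 0.0000 0.0000 0.0000 0.0000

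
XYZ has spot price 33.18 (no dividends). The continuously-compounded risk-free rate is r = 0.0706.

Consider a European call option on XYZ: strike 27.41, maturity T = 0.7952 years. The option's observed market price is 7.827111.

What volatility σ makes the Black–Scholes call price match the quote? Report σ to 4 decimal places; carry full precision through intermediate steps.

sigma = 0.2707

At σ = 0.2707 the Black–Scholes value reproduces the quote:
σ√T = 0.2707·√0.7952 = 0.241394
d₁ = (ln(S/K) + (r+σ²/2)T) / (σ√T) = (ln(33.18/27.41) + (0.0706+0.2707²/2)·0.7952) / 0.241394 = (0.191039 + 0.085277) / 0.241394 = 1.144668
d₂ = d₁ − σ√T = 1.144668 − 0.241394 = 0.903274
e^{−rT} = 0.945406
N(d₁) = 0.873827,  N(d₂) = 0.816810
V = S·N(d₁) − K·e^{−rT}·N(d₂) = 28.993570 − 21.166459 = 7.827111 (the observed quote) — the price is monotone increasing in volatility, hence this σ is the only solution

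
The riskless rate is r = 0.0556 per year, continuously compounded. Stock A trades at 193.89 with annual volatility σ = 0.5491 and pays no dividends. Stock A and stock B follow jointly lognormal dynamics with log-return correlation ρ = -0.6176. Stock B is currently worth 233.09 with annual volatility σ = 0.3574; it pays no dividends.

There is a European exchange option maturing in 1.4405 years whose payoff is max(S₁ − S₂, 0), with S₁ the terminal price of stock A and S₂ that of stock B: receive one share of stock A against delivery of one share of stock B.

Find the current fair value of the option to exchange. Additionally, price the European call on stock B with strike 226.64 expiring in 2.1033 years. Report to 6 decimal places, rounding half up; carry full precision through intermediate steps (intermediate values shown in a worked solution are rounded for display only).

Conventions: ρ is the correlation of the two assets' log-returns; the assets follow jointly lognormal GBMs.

exchange price = 62.209526
price(stock B call K=226.64) = 61.865506

σ_eff = √(σ₁² + σ₂² − 2ρσ₁σ₂) = √(0.5491² + 0.3574² − 2·-0.6176·0.5491·0.3574) = 0.819543
d₁ = (ln(S₁/S₂) + (q₂ − q₁ + σ_eff²/2)T) / (σ_eff√T) = (ln(193.89/233.09) + (0.0 − 0.0 + 0.335826)·1.4405) / 0.983623 = 0.304612
d₂ = d₁ − σ_eff√T = 0.304612 − 0.983623 = -0.679011
N(d₁) = 0.619669,  N(d₂) = 0.248565
V = S₁·e^{−q₁T}·N(d₁) − S₂·e^{−q₂T}·N(d₂) = 120.147654 − 57.938128 = 62.209526
[vanilla: stock B call K=226.64]
σ√T = 0.3574·√2.1033 = 0.518329
d₁ = (ln(S/K) + (r+σ²/2)T) / (σ√T) = (ln(233.09/226.64) + (0.0556+0.3574²/2)·2.1033) / 0.518329 = (0.028062 + 0.251276) / 0.518329 = 0.538920
d₂ = d₁ − σ√T = 0.538920 − 0.518329 = 0.020591
e^{−rT} = 0.889635
N(d₁) = 0.705029,  N(d₂) = 0.508214
price = S·N(d₁) − K·e^{−rT}·N(d₂) = 164.335186 − 102.469680 = 61.865506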